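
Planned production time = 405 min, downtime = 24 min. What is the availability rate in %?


Formula: Availability = (Planned Time - Downtime) / Planned Time * 100
Uptime = 405 - 24 = 381 min
Availability = 381 / 405 * 100 = 94.1%

94.1%


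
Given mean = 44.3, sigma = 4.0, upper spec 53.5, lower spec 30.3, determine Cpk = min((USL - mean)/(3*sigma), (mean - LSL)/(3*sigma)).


Cpu = (53.5 - 44.3) / (3 * 4.0) = 0.77
Cpl = (44.3 - 30.3) / (3 * 4.0) = 1.17
Cpk = min(0.77, 1.17) = 0.77

0.77


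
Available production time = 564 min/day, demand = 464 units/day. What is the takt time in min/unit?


Formula: Takt Time = Available Production Time / Customer Demand
Takt = 564 min/day / 464 units/day
Takt = 1.22 min/unit

1.22 min/unit


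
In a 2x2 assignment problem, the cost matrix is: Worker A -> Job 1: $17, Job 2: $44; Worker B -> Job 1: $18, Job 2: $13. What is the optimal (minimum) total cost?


Option 1: A->1 + B->2 = $17 + $13 = $30
Option 2: A->2 + B->1 = $44 + $18 = $62
Min cost = min($30, $62) = $30

$30


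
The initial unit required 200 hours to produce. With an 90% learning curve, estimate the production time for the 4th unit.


Formula: T_n = T_1 * (learning_rate)^(log2(n)) where learning_rate = rate/100
Doublings = log2(4) = 2
T_n = 200 * 0.9^2
T_n = 200 * 0.81 = 162.0 hours

162.0 hours


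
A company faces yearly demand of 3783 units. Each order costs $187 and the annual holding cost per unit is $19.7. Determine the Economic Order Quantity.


Formula: EOQ = sqrt(2 * D * S / H)
Numerator: 2 * 3783 * 187 = 1414842
2DS/H = 1414842 / 19.7 = 71819.4
EOQ = sqrt(71819.4) = 268.0 units

268.0 units


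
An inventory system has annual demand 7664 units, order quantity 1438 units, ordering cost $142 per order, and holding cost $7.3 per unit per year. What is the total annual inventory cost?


TC = 7664/1438 * 142 + 1438/2 * 7.3

$6005.51


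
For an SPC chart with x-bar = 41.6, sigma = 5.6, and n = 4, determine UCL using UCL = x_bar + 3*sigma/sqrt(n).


UCL = 41.6 + 3 * 5.6 / sqrt(4)

50.0


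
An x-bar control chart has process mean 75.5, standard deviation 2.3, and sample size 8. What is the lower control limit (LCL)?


LCL = 75.5 - 3 * 2.3 / sqrt(8)

73.06


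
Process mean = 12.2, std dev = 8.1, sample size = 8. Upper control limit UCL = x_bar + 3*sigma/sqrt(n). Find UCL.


UCL = 12.2 + 3 * 8.1 / sqrt(8)

20.79


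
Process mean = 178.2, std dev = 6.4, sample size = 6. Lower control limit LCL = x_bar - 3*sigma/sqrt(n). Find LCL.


LCL = 178.2 - 3 * 6.4 / sqrt(6)

170.36


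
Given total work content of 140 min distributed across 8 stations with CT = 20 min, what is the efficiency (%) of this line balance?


Formula: Efficiency = Sum of Task Times / (N_stations * CT) * 100
Total station capacity = 8 stations * 20 min = 160 min
Efficiency = 140 / 160 * 100 = 87.5%

87.5%


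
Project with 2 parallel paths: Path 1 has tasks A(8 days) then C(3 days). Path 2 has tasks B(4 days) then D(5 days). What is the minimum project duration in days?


Path 1 = 8 + 3 = 11 days
Path 2 = 4 + 5 = 9 days
Duration = max(11, 9) = 11 days

11 days


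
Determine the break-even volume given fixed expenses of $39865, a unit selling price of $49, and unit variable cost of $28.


Formula: BEQ = Fixed Costs / (Price - Variable Cost)
Contribution margin = $49 - $28 = $21/unit
BEQ = ceil($39865 / $21/unit) = ceil(1898.33) = 1899 units

1899 units


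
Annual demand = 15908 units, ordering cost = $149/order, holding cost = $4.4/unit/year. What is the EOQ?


Formula: EOQ = sqrt(2 * D * S / H)
Numerator: 2 * 15908 * 149 = 4740584
2DS/H = 4740584 / 4.4 = 1077405.5
EOQ = sqrt(1077405.5) = 1038.0 units

1038.0 units


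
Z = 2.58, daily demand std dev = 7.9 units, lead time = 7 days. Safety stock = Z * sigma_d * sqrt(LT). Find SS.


Formula: SS = z * sigma_d * sqrt(LT)
sqrt(LT) = sqrt(7) = 2.6458
SS = 2.58 * 7.9 * 2.6458
SS = 53.9 units

53.9 units


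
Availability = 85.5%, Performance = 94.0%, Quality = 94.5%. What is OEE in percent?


Formula: OEE = Availability * Performance * Quality / 10000
A * P = 85.5% * 94.0% / 100 = 80.37%
OEE = 80.37% * 94.5% / 100 = 75.9%

75.9%


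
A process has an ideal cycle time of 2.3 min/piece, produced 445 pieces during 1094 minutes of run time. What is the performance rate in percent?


Formula: Performance = (Ideal CT * Total Count) / Run Time * 100
Ideal output time = 2.3 * 445 = 1023.5 min
Performance = 1023.5 / 1094 * 100 = 93.6%

93.6%


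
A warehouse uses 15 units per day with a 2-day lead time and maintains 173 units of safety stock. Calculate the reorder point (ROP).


Formula: ROP = (Daily Demand * Lead Time) + Safety Stock
Demand during lead time = 15 * 2 = 30 units
ROP = 30 + 173 = 203 units

203 units


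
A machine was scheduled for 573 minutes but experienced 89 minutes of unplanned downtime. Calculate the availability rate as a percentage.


Formula: Availability = (Planned Time - Downtime) / Planned Time * 100
Uptime = 573 - 89 = 484 min
Availability = 484 / 573 * 100 = 84.5%

84.5%


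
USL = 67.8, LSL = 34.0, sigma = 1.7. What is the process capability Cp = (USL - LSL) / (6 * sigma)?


Cp = (67.8 - 34.0) / (6 * 1.7)

3.31


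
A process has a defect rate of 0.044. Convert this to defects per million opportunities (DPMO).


DPMO = defect_rate * 1000000 = 0.044 * 1000000

44000


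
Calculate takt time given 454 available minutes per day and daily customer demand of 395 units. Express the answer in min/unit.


Formula: Takt Time = Available Production Time / Customer Demand
Takt = 454 min/day / 395 units/day
Takt = 1.15 min/unit

1.15 min/unit


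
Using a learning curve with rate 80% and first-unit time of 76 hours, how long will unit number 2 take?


Formula: T_n = T_1 * (learning_rate)^(log2(n)) where learning_rate = rate/100
Doublings = log2(2) = 1
T_n = 76 * 0.8^1
T_n = 76 * 0.8 = 60.8 hours

60.8 hours


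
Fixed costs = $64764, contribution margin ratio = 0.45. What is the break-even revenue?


Formula: BER = Fixed Costs / Contribution Margin Ratio
BER = $64764 / 0.45
BER = $143920.00 (to the nearest cent)

$143920.00


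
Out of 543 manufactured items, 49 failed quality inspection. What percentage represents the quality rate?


Formula: Quality Rate = Good Pieces / Total Pieces * 100
Good pieces = 543 - 49 = 494
QR = 494 / 543 * 100 = 91.0%

91.0%


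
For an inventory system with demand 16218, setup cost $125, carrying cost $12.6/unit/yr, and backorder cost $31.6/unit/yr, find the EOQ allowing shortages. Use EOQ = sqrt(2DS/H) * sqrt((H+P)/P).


Formula: EOQ* = sqrt(2DS/H) * sqrt((H+P)/P)
Base EOQ = sqrt(2*16218*125/12.6) = 567.26 units
Correction = sqrt((12.6+31.6)/31.6) = 1.18268
EOQ* = 567.26 * 1.18268 = 670.9 units

670.9 units


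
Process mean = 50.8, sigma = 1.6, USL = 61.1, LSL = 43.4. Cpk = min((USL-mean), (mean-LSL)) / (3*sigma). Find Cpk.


Cpu = (61.1 - 50.8) / (3 * 1.6) = 2.15
Cpl = (50.8 - 43.4) / (3 * 1.6) = 1.54
Cpk = min(2.15, 1.54) = 1.54

1.54


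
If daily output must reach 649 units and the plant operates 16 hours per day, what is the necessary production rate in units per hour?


Formula: Production Rate = Daily Demand / Available Hours
Rate = 649 units/day / 16 hours/day
Rate = 40.6 units/hour

40.6 units/hour


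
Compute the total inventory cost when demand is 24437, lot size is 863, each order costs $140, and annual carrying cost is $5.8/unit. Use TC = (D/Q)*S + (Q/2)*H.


TC = 24437/863 * 140 + 863/2 * 5.8

$6466.99


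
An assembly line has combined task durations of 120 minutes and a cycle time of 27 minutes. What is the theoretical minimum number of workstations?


Formula: N_min = ceil(Sum of Task Times / Cycle Time)
N_min = ceil(120 min / 27 min) = ceil(4.4444)
N_min = 5 stations

5


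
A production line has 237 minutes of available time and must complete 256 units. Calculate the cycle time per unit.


Formula: CT = Available Time / Number of Units
CT = 237 min / 256 units
CT = 0.93 min/unit

0.93 min/unit


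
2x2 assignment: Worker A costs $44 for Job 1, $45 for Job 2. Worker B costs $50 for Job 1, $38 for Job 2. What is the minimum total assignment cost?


Option 1: A->1 + B->2 = $44 + $38 = $82
Option 2: A->2 + B->1 = $45 + $50 = $95
Min cost = min($82, $95) = $82

$82


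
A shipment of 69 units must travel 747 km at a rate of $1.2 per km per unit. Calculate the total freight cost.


TC = dist * cost * units = 747 * 1.2 * 69 = $61851.60

$61851.60


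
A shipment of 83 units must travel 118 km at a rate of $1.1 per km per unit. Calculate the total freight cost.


TC = dist * cost * units = 118 * 1.1 * 83 = $10773.40

$10773.40


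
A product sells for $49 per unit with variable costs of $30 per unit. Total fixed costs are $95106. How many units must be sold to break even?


Formula: BEQ = Fixed Costs / (Price - Variable Cost)
Contribution margin = $49 - $30 = $19/unit
BEQ = ceil($95106 / $19/unit) = ceil(5005.58) = 5006 units

5006 units


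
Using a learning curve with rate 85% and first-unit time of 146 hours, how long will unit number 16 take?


Formula: T_n = T_1 * (learning_rate)^(log2(n)) where learning_rate = rate/100
Doublings = log2(16) = 4
T_n = 146 * 0.85^4
T_n = 146 * 0.522 = 76.2 hours

76.2 hours


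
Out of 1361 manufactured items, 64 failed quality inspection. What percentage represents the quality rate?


Formula: Quality Rate = Good Pieces / Total Pieces * 100
Good pieces = 1361 - 64 = 1297
QR = 1297 / 1361 * 100 = 95.3%

95.3%


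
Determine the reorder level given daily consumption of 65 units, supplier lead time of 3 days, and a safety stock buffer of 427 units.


Formula: ROP = (Daily Demand * Lead Time) + Safety Stock
Demand during lead time = 65 * 3 = 195 units
ROP = 195 + 427 = 622 units

622 units


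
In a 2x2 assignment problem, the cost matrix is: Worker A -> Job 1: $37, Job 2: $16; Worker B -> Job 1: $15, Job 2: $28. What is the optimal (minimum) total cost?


Option 1: A->1 + B->2 = $37 + $28 = $65
Option 2: A->2 + B->1 = $16 + $15 = $31
Min cost = min($65, $31) = $31

$31


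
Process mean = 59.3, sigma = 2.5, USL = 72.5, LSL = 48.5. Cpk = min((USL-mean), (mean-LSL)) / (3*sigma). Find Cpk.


Cpu = (72.5 - 59.3) / (3 * 2.5) = 1.76
Cpl = (59.3 - 48.5) / (3 * 2.5) = 1.44
Cpk = min(1.76, 1.44) = 1.44

1.44


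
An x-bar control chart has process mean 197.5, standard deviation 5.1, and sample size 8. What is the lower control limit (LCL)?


LCL = 197.5 - 3 * 5.1 / sqrt(8)

192.09


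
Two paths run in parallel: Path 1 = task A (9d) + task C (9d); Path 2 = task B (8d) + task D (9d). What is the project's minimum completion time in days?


Path 1 = 9 + 9 = 18 days
Path 2 = 8 + 9 = 17 days
Duration = max(18, 17) = 18 days

18 days


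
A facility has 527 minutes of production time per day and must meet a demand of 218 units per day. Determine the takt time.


Formula: Takt Time = Available Production Time / Customer Demand
Takt = 527 min/day / 218 units/day
Takt = 2.42 min/unit

2.42 min/unit


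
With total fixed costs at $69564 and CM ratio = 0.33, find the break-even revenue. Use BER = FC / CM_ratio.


Formula: BER = Fixed Costs / Contribution Margin Ratio
BER = $69564 / 0.33
BER = $210800.00 (to the nearest cent)

$210800.00


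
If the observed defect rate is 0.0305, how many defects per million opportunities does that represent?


DPMO = defect_rate * 1000000 = 0.0305 * 1000000

30500


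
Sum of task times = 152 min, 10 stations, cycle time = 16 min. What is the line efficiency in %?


Formula: Efficiency = Sum of Task Times / (N_stations * CT) * 100
Total station capacity = 10 stations * 16 min = 160 min
Efficiency = 152 / 160 * 100 = 95.0%

95.0%


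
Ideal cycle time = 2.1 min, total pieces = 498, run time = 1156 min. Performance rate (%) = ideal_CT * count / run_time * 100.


Formula: Performance = (Ideal CT * Total Count) / Run Time * 100
Ideal output time = 2.1 * 498 = 1045.8 min
Performance = 1045.8 / 1156 * 100 = 90.5%

90.5%


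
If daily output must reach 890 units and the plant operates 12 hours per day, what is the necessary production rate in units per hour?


Formula: Production Rate = Daily Demand / Available Hours
Rate = 890 units/day / 12 hours/day
Rate = 74.2 units/hour

74.2 units/hour


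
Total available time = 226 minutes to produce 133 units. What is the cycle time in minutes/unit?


Formula: CT = Available Time / Number of Units
CT = 226 min / 133 units
CT = 1.7 min/unit

1.7 min/unit


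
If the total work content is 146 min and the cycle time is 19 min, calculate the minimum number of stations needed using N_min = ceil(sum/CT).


Formula: N_min = ceil(Sum of Task Times / Cycle Time)
N_min = ceil(146 min / 19 min) = ceil(7.6842)
N_min = 8 stations

8


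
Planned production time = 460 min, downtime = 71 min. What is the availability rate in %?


Formula: Availability = (Planned Time - Downtime) / Planned Time * 100
Uptime = 460 - 71 = 389 min
Availability = 389 / 460 * 100 = 84.6%

84.6%


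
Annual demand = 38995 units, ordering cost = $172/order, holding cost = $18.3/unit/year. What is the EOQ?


Formula: EOQ = sqrt(2 * D * S / H)
Numerator: 2 * 38995 * 172 = 13414280
2DS/H = 13414280 / 18.3 = 733020.8
EOQ = sqrt(733020.8) = 856.2 units

856.2 units


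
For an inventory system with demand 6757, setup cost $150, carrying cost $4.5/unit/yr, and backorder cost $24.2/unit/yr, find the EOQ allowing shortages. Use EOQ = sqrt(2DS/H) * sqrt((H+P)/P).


Formula: EOQ* = sqrt(2DS/H) * sqrt((H+P)/P)
Base EOQ = sqrt(2*6757*150/4.5) = 671.17 units
Correction = sqrt((4.5+24.2)/24.2) = 1.08901
EOQ* = 671.17 * 1.08901 = 730.9 units

730.9 units


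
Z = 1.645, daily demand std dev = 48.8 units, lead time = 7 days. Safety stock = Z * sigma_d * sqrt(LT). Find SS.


Formula: SS = z * sigma_d * sqrt(LT)
sqrt(LT) = sqrt(7) = 2.6458
SS = 1.645 * 48.8 * 2.6458
SS = 212.4 units

212.4 units


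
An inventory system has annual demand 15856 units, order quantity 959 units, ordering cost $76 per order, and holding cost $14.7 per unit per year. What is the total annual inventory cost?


TC = 15856/959 * 76 + 959/2 * 14.7

$8305.23


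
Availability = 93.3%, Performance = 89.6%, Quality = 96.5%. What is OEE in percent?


Formula: OEE = Availability * Performance * Quality / 10000
A * P = 93.3% * 89.6% / 100 = 83.6%
OEE = 83.6% * 96.5% / 100 = 80.7%

80.7%


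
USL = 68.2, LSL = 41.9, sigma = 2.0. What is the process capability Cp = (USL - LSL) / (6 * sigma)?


Cp = (68.2 - 41.9) / (6 * 2.0)

2.19


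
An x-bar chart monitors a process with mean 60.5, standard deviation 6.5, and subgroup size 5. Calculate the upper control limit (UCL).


UCL = 60.5 + 3 * 6.5 / sqrt(5)

69.22


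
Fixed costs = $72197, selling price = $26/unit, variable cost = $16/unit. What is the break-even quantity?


Formula: BEQ = Fixed Costs / (Price - Variable Cost)
Contribution margin = $26 - $16 = $10/unit
BEQ = ceil($72197 / $10/unit) = ceil(7219.7) = 7220 units

7220 units


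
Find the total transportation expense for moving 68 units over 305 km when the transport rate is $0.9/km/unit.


TC = dist * cost * units = 305 * 0.9 * 68 = $18666.00

$18666.00


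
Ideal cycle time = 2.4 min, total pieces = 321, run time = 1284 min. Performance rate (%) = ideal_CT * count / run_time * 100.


Formula: Performance = (Ideal CT * Total Count) / Run Time * 100
Ideal output time = 2.4 * 321 = 770.4 min
Performance = 770.4 / 1284 * 100 = 60.0%

60.0%


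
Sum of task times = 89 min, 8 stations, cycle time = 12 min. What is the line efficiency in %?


Formula: Efficiency = Sum of Task Times / (N_stations * CT) * 100
Total station capacity = 8 stations * 12 min = 96 min
Efficiency = 89 / 96 * 100 = 92.7%

92.7%


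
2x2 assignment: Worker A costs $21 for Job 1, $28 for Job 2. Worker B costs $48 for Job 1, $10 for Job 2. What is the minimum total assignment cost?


Option 1: A->1 + B->2 = $21 + $10 = $31
Option 2: A->2 + B->1 = $28 + $48 = $76
Min cost = min($31, $76) = $31

$31


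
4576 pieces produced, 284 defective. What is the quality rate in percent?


Formula: Quality Rate = Good Pieces / Total Pieces * 100
Good pieces = 4576 - 284 = 4292
QR = 4292 / 4576 * 100 = 93.8%

93.8%


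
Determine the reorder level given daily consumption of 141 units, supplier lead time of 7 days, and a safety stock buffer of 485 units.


Formula: ROP = (Daily Demand * Lead Time) + Safety Stock
Demand during lead time = 141 * 7 = 987 units
ROP = 987 + 485 = 1472 units

1472 units


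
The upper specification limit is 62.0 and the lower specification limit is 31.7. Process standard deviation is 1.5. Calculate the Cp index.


Cp = (62.0 - 31.7) / (6 * 1.5)

3.37


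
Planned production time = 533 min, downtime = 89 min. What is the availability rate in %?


Formula: Availability = (Planned Time - Downtime) / Planned Time * 100
Uptime = 533 - 89 = 444 min
Availability = 444 / 533 * 100 = 83.3%

83.3%


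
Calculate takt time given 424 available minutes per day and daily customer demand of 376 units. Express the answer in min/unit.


Formula: Takt Time = Available Production Time / Customer Demand
Takt = 424 min/day / 376 units/day
Takt = 1.13 min/unit

1.13 min/unit


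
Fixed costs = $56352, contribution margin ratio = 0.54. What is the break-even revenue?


Formula: BER = Fixed Costs / Contribution Margin Ratio
BER = $56352 / 0.54
BER = $104355.56 (to the nearest cent)

$104355.56


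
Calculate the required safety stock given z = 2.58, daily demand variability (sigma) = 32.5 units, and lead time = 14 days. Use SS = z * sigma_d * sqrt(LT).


Formula: SS = z * sigma_d * sqrt(LT)
sqrt(LT) = sqrt(14) = 3.7417
SS = 2.58 * 32.5 * 3.7417
SS = 313.7 units

313.7 units


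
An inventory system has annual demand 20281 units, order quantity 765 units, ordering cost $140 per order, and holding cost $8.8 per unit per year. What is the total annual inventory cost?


TC = 20281/765 * 140 + 765/2 * 8.8

$7077.56


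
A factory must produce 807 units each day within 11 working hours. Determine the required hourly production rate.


Formula: Production Rate = Daily Demand / Available Hours
Rate = 807 units/day / 11 hours/day
Rate = 73.4 units/hour

73.4 units/hour


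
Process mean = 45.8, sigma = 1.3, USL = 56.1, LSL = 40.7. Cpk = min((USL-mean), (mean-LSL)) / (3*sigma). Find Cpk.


Cpu = (56.1 - 45.8) / (3 * 1.3) = 2.64
Cpl = (45.8 - 40.7) / (3 * 1.3) = 1.31
Cpk = min(2.64, 1.31) = 1.31

1.31


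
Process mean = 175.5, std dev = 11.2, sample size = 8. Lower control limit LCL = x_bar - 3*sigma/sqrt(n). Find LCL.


LCL = 175.5 - 3 * 11.2 / sqrt(8)

163.62


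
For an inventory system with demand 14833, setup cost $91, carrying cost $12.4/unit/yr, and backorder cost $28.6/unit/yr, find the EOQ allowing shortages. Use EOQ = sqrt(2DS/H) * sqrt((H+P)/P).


Formula: EOQ* = sqrt(2DS/H) * sqrt((H+P)/P)
Base EOQ = sqrt(2*14833*91/12.4) = 466.59 units
Correction = sqrt((12.4+28.6)/28.6) = 1.19732
EOQ* = 466.59 * 1.19732 = 558.7 units

558.7 units


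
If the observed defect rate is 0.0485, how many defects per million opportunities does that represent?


DPMO = defect_rate * 1000000 = 0.0485 * 1000000

48500


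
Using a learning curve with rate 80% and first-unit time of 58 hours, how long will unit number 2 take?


Formula: T_n = T_1 * (learning_rate)^(log2(n)) where learning_rate = rate/100
Doublings = log2(2) = 1
T_n = 58 * 0.8^1
T_n = 58 * 0.8 = 46.4 hours

46.4 hours


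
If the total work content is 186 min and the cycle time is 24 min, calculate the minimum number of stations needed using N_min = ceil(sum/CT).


Formula: N_min = ceil(Sum of Task Times / Cycle Time)
N_min = ceil(186 min / 24 min) = ceil(7.75)
N_min = 8 stations

8


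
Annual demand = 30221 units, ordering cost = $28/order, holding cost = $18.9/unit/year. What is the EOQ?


Formula: EOQ = sqrt(2 * D * S / H)
Numerator: 2 * 30221 * 28 = 1692376
2DS/H = 1692376 / 18.9 = 89543.7
EOQ = sqrt(89543.7) = 299.2 units

299.2 units


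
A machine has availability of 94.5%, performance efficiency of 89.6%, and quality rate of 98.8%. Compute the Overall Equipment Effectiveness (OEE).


Formula: OEE = Availability * Performance * Quality / 10000
A * P = 94.5% * 89.6% / 100 = 84.67%
OEE = 84.67% * 98.8% / 100 = 83.7%

83.7%


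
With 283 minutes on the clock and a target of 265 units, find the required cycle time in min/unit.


Formula: CT = Available Time / Number of Units
CT = 283 min / 265 units
CT = 1.07 min/unit

1.07 min/unit


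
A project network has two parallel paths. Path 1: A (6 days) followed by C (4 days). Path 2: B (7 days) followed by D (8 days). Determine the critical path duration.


Path 1 = 6 + 4 = 10 days
Path 2 = 7 + 8 = 15 days
Duration = max(10, 15) = 15 days

15 days


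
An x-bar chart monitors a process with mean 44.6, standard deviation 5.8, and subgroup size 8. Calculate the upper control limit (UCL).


UCL = 44.6 + 3 * 5.8 / sqrt(8)

50.75


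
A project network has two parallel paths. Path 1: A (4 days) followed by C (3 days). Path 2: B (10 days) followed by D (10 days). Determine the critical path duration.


Path 1 = 4 + 3 = 7 days
Path 2 = 10 + 10 = 20 days
Duration = max(7, 20) = 20 days

20 days


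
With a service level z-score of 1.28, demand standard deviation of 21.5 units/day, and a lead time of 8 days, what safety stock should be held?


Formula: SS = z * sigma_d * sqrt(LT)
sqrt(LT) = sqrt(8) = 2.8284
SS = 1.28 * 21.5 * 2.8284
SS = 77.8 units

77.8 units


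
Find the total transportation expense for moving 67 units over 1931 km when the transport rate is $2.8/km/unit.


TC = dist * cost * units = 1931 * 2.8 * 67 = $362255.60

$362255.60


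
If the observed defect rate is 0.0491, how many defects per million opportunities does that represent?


DPMO = defect_rate * 1000000 = 0.0491 * 1000000

49100


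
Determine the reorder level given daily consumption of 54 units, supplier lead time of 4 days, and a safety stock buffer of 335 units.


Formula: ROP = (Daily Demand * Lead Time) + Safety Stock
Demand during lead time = 54 * 4 = 216 units
ROP = 216 + 335 = 551 units

551 units


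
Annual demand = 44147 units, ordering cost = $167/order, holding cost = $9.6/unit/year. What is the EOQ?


Formula: EOQ = sqrt(2 * D * S / H)
Numerator: 2 * 44147 * 167 = 14745098
2DS/H = 14745098 / 9.6 = 1535947.7
EOQ = sqrt(1535947.7) = 1239.3 units

1239.3 units


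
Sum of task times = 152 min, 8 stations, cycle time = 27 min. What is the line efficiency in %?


Formula: Efficiency = Sum of Task Times / (N_stations * CT) * 100
Total station capacity = 8 stations * 27 min = 216 min
Efficiency = 152 / 216 * 100 = 70.4%

70.4%


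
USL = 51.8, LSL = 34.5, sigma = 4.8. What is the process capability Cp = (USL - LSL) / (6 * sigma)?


Cp = (51.8 - 34.5) / (6 * 4.8)

0.6


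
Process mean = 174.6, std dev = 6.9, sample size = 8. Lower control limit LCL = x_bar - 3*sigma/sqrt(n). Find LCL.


LCL = 174.6 - 3 * 6.9 / sqrt(8)

167.28


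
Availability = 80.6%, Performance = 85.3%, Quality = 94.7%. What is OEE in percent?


Formula: OEE = Availability * Performance * Quality / 10000
A * P = 80.6% * 85.3% / 100 = 68.75%
OEE = 68.75% * 94.7% / 100 = 65.1%

65.1%


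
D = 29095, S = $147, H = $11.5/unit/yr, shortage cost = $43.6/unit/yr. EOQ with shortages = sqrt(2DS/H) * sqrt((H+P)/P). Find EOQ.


Formula: EOQ* = sqrt(2DS/H) * sqrt((H+P)/P)
Base EOQ = sqrt(2*29095*147/11.5) = 862.45 units
Correction = sqrt((11.5+43.6)/43.6) = 1.12417
EOQ* = 862.45 * 1.12417 = 969.5 units

969.5 units


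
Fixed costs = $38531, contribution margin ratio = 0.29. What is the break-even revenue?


Formula: BER = Fixed Costs / Contribution Margin Ratio
BER = $38531 / 0.29
BER = $132865.52 (to the nearest cent)

$132865.52


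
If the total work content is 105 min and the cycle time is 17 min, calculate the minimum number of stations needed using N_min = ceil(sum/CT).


Formula: N_min = ceil(Sum of Task Times / Cycle Time)
N_min = ceil(105 min / 17 min) = ceil(6.1765)
N_min = 7 stations

7


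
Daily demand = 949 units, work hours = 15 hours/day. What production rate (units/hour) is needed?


Formula: Production Rate = Daily Demand / Available Hours
Rate = 949 units/day / 15 hours/day
Rate = 63.3 units/hour

63.3 units/hour


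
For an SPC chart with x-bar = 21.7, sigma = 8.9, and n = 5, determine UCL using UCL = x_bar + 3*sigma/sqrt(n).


UCL = 21.7 + 3 * 8.9 / sqrt(5)

33.64


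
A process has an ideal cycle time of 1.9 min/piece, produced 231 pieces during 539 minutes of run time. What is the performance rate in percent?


Formula: Performance = (Ideal CT * Total Count) / Run Time * 100
Ideal output time = 1.9 * 231 = 438.9 min
Performance = 438.9 / 539 * 100 = 81.4%

81.4%


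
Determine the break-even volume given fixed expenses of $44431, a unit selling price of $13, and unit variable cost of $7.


Formula: BEQ = Fixed Costs / (Price - Variable Cost)
Contribution margin = $13 - $7 = $6/unit
BEQ = ceil($44431 / $6/unit) = ceil(7405.17) = 7406 units

7406 units


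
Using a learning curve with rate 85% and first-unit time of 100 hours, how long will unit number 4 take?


Formula: T_n = T_1 * (learning_rate)^(log2(n)) where learning_rate = rate/100
Doublings = log2(4) = 2
T_n = 100 * 0.85^2
T_n = 100 * 0.7225 = 72.3 hours

72.3 hours


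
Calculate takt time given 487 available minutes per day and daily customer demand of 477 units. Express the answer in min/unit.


Formula: Takt Time = Available Production Time / Customer Demand
Takt = 487 min/day / 477 units/day
Takt = 1.02 min/unit

1.02 min/unit


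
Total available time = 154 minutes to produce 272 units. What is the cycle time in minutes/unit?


Formula: CT = Available Time / Number of Units
CT = 154 min / 272 units
CT = 0.57 min/unit

0.57 min/unit


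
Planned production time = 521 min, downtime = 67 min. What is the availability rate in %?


Formula: Availability = (Planned Time - Downtime) / Planned Time * 100
Uptime = 521 - 67 = 454 min
Availability = 454 / 521 * 100 = 87.1%

87.1%


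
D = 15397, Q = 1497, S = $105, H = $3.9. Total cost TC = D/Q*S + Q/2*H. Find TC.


TC = 15397/1497 * 105 + 1497/2 * 3.9

$3999.10


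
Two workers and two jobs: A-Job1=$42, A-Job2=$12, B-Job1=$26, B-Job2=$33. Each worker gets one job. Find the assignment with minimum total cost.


Option 1: A->1 + B->2 = $42 + $33 = $75
Option 2: A->2 + B->1 = $12 + $26 = $38
Min cost = min($75, $38) = $38

$38


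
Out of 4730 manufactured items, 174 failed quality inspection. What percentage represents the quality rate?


Formula: Quality Rate = Good Pieces / Total Pieces * 100
Good pieces = 4730 - 174 = 4556
QR = 4556 / 4730 * 100 = 96.3%

96.3%


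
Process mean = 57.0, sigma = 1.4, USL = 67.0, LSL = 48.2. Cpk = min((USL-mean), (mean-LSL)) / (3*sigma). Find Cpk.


Cpu = (67.0 - 57.0) / (3 * 1.4) = 2.38
Cpl = (57.0 - 48.2) / (3 * 1.4) = 2.1
Cpk = min(2.38, 2.1) = 2.1

2.1


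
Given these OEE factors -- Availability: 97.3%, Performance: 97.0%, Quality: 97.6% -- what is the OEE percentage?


Formula: OEE = Availability * Performance * Quality / 10000
A * P = 97.3% * 97.0% / 100 = 94.38%
OEE = 94.38% * 97.6% / 100 = 92.1%

92.1%


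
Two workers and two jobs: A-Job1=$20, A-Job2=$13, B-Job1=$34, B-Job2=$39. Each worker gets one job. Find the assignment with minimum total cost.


Option 1: A->1 + B->2 = $20 + $39 = $59
Option 2: A->2 + B->1 = $13 + $34 = $47
Min cost = min($59, $47) = $47

$47


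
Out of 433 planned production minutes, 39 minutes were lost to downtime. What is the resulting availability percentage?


Formula: Availability = (Planned Time - Downtime) / Planned Time * 100
Uptime = 433 - 39 = 394 min
Availability = 394 / 433 * 100 = 91.0%

91.0%


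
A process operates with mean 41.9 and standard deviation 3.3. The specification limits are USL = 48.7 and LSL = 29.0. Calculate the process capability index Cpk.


Cpu = (48.7 - 41.9) / (3 * 3.3) = 0.69
Cpl = (41.9 - 29.0) / (3 * 3.3) = 1.3
Cpk = min(0.69, 1.3) = 0.69

0.69


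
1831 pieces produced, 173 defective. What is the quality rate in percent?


Formula: Quality Rate = Good Pieces / Total Pieces * 100
Good pieces = 1831 - 173 = 1658
QR = 1658 / 1831 * 100 = 90.6%

90.6%


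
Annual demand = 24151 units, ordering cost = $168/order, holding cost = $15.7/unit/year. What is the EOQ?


Formula: EOQ = sqrt(2 * D * S / H)
Numerator: 2 * 24151 * 168 = 8114736
2DS/H = 8114736 / 15.7 = 516862.2
EOQ = sqrt(516862.2) = 718.9 units

718.9 units


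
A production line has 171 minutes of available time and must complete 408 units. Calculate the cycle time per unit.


Formula: CT = Available Time / Number of Units
CT = 171 min / 408 units
CT = 0.42 min/unit

0.42 min/unit


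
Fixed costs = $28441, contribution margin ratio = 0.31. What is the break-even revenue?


Formula: BER = Fixed Costs / Contribution Margin Ratio
BER = $28441 / 0.31
BER = $91745.16 (to the nearest cent)

$91745.16


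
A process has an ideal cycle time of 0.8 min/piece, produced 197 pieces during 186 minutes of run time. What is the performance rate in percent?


Formula: Performance = (Ideal CT * Total Count) / Run Time * 100
Ideal output time = 0.8 * 197 = 157.6 min
Performance = 157.6 / 186 * 100 = 84.7%

84.7%


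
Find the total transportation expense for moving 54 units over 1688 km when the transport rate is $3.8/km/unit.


TC = dist * cost * units = 1688 * 3.8 * 54 = $346377.60

$346377.60


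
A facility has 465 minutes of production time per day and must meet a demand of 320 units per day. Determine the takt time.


Formula: Takt Time = Available Production Time / Customer Demand
Takt = 465 min/day / 320 units/day
Takt = 1.45 min/unit

1.45 min/unit


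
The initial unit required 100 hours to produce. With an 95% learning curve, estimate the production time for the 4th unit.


Formula: T_n = T_1 * (learning_rate)^(log2(n)) where learning_rate = rate/100
Doublings = log2(4) = 2
T_n = 100 * 0.95^2
T_n = 100 * 0.9025 = 90.3 hours

90.3 hours


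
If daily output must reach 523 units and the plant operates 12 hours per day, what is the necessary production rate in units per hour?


Formula: Production Rate = Daily Demand / Available Hours
Rate = 523 units/day / 12 hours/day
Rate = 43.6 units/hour

43.6 units/hour


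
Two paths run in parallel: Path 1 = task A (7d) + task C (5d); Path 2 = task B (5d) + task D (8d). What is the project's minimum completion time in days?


Path 1 = 7 + 5 = 12 days
Path 2 = 5 + 8 = 13 days
Duration = max(12, 13) = 13 days

13 days


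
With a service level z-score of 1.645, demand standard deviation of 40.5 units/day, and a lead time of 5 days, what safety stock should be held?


Formula: SS = z * sigma_d * sqrt(LT)
sqrt(LT) = sqrt(5) = 2.2361
SS = 1.645 * 40.5 * 2.2361
SS = 149.0 units

149.0 units


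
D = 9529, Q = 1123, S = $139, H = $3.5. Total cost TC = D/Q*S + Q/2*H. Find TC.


TC = 9529/1123 * 139 + 1123/2 * 3.5

$3144.71


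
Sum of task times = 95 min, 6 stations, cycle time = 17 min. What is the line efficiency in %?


Formula: Efficiency = Sum of Task Times / (N_stations * CT) * 100
Total station capacity = 6 stations * 17 min = 102 min
Efficiency = 95 / 102 * 100 = 93.1%

93.1%


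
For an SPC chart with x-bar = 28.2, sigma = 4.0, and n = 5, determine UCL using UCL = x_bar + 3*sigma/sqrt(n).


UCL = 28.2 + 3 * 4.0 / sqrt(5)

33.57


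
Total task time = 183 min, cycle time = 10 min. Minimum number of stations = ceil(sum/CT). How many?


Formula: N_min = ceil(Sum of Task Times / Cycle Time)
N_min = ceil(183 min / 10 min) = ceil(18.3)
N_min = 19 stations

19


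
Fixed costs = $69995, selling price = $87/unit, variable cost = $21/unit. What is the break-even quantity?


Formula: BEQ = Fixed Costs / (Price - Variable Cost)
Contribution margin = $87 - $21 = $66/unit
BEQ = ceil($69995 / $66/unit) = ceil(1060.53) = 1061 units

1061 units


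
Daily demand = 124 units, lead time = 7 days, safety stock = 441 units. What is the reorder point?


Formula: ROP = (Daily Demand * Lead Time) + Safety Stock
Demand during lead time = 124 * 7 = 868 units
ROP = 868 + 441 = 1309 units

1309 units


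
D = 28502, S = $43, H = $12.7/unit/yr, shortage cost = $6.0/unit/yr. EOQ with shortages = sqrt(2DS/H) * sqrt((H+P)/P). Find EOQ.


Formula: EOQ* = sqrt(2DS/H) * sqrt((H+P)/P)
Base EOQ = sqrt(2*28502*43/12.7) = 439.32 units
Correction = sqrt((12.7+6.0)/6.0) = 1.76541
EOQ* = 439.32 * 1.76541 = 775.6 units

775.6 units


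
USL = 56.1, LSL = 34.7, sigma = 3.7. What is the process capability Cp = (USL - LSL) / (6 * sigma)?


Cp = (56.1 - 34.7) / (6 * 3.7)

0.96


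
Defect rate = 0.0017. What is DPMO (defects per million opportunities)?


DPMO = defect_rate * 1000000 = 0.0017 * 1000000

1700


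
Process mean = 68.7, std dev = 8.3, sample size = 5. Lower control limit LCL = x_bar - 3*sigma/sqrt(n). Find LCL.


LCL = 68.7 - 3 * 8.3 / sqrt(5)

57.56


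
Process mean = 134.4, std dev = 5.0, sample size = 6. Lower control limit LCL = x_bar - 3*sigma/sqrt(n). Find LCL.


LCL = 134.4 - 3 * 5.0 / sqrt(6)

128.28


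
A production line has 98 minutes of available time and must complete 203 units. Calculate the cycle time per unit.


Formula: CT = Available Time / Number of Units
CT = 98 min / 203 units
CT = 0.48 min/unit

0.48 min/unit


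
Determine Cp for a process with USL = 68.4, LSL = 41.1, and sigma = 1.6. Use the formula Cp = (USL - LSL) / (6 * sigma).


Cp = (68.4 - 41.1) / (6 * 1.6)

2.84


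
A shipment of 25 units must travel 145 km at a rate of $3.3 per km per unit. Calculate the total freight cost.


TC = dist * cost * units = 145 * 3.3 * 25 = $11962.50

$11962.50


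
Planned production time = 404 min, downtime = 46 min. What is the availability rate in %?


Formula: Availability = (Planned Time - Downtime) / Planned Time * 100
Uptime = 404 - 46 = 358 min
Availability = 358 / 404 * 100 = 88.6%

88.6%


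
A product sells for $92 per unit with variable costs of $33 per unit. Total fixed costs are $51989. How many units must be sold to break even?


Formula: BEQ = Fixed Costs / (Price - Variable Cost)
Contribution margin = $92 - $33 = $59/unit
BEQ = ceil($51989 / $59/unit) = ceil(881.17) = 882 units

882 units


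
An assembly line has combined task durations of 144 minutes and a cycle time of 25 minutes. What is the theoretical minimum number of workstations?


Formula: N_min = ceil(Sum of Task Times / Cycle Time)
N_min = ceil(144 min / 25 min) = ceil(5.76)
N_min = 6 stations

6


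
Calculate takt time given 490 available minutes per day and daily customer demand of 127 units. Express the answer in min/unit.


Formula: Takt Time = Available Production Time / Customer Demand
Takt = 490 min/day / 127 units/day
Takt = 3.86 min/unit

3.86 min/unit


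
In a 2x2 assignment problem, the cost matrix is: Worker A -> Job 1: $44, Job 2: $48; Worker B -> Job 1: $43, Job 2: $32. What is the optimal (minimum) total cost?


Option 1: A->1 + B->2 = $44 + $32 = $76
Option 2: A->2 + B->1 = $48 + $43 = $91
Min cost = min($76, $91) = $76

$76


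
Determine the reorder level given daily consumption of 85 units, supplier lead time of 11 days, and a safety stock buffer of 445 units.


Formula: ROP = (Daily Demand * Lead Time) + Safety Stock
Demand during lead time = 85 * 11 = 935 units
ROP = 935 + 445 = 1380 units

1380 units


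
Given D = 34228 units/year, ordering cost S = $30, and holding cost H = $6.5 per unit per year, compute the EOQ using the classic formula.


Formula: EOQ = sqrt(2 * D * S / H)
Numerator: 2 * 34228 * 30 = 2053680
2DS/H = 2053680 / 6.5 = 315950.8
EOQ = sqrt(315950.8) = 562.1 units

562.1 units


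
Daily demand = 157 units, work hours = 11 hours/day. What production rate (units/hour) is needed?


Formula: Production Rate = Daily Demand / Available Hours
Rate = 157 units/day / 11 hours/day
Rate = 14.3 units/hour

14.3 units/hour


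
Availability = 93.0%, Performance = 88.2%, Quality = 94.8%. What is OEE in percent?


Formula: OEE = Availability * Performance * Quality / 10000
A * P = 93.0% * 88.2% / 100 = 82.03%
OEE = 82.03% * 94.8% / 100 = 77.8%

77.8%


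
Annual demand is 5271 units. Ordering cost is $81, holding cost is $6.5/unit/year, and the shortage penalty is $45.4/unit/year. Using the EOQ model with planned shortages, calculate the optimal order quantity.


Formula: EOQ* = sqrt(2DS/H) * sqrt((H+P)/P)
Base EOQ = sqrt(2*5271*81/6.5) = 362.45 units
Correction = sqrt((6.5+45.4)/45.4) = 1.06919
EOQ* = 362.45 * 1.06919 = 387.5 units

387.5 units


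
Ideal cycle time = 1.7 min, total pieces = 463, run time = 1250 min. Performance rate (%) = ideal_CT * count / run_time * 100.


Formula: Performance = (Ideal CT * Total Count) / Run Time * 100
Ideal output time = 1.7 * 463 = 787.1 min
Performance = 787.1 / 1250 * 100 = 63.0%

63.0%


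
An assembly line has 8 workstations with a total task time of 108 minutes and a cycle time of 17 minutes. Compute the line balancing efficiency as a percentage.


Formula: Efficiency = Sum of Task Times / (N_stations * CT) * 100
Total station capacity = 8 stations * 17 min = 136 min
Efficiency = 108 / 136 * 100 = 79.4%

79.4%


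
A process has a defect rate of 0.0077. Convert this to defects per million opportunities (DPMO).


DPMO = defect_rate * 1000000 = 0.0077 * 1000000

7700


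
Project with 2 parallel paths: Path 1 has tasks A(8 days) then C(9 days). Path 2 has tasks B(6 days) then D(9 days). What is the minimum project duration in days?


Path 1 = 8 + 9 = 17 days
Path 2 = 6 + 9 = 15 days
Duration = max(17, 15) = 17 days

17 days


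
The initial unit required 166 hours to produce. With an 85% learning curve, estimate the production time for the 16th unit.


Formula: T_n = T_1 * (learning_rate)^(log2(n)) where learning_rate = rate/100
Doublings = log2(16) = 4
T_n = 166 * 0.85^4
T_n = 166 * 0.522 = 86.7 hours

86.7 hours


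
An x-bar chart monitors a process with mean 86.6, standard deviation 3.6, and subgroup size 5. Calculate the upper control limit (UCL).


UCL = 86.6 + 3 * 3.6 / sqrt(5)

91.43


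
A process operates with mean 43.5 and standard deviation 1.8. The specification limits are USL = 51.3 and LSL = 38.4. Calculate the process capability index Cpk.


Cpu = (51.3 - 43.5) / (3 * 1.8) = 1.44
Cpl = (43.5 - 38.4) / (3 * 1.8) = 0.94
Cpk = min(1.44, 0.94) = 0.94

0.94


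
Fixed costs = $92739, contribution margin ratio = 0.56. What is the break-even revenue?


Formula: BER = Fixed Costs / Contribution Margin Ratio
BER = $92739 / 0.56
BER = $165605.36 (to the nearest cent)

$165605.36


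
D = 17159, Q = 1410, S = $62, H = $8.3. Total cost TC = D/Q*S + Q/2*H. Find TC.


TC = 17159/1410 * 62 + 1410/2 * 8.3

$6606.01


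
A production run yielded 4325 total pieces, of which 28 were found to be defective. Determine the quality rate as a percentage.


Formula: Quality Rate = Good Pieces / Total Pieces * 100
Good pieces = 4325 - 28 = 4297
QR = 4297 / 4325 * 100 = 99.4%

99.4%


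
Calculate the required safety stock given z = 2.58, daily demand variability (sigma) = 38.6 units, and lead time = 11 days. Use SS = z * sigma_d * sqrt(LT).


Formula: SS = z * sigma_d * sqrt(LT)
sqrt(LT) = sqrt(11) = 3.3166
SS = 2.58 * 38.6 * 3.3166
SS = 330.3 units

330.3 units
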